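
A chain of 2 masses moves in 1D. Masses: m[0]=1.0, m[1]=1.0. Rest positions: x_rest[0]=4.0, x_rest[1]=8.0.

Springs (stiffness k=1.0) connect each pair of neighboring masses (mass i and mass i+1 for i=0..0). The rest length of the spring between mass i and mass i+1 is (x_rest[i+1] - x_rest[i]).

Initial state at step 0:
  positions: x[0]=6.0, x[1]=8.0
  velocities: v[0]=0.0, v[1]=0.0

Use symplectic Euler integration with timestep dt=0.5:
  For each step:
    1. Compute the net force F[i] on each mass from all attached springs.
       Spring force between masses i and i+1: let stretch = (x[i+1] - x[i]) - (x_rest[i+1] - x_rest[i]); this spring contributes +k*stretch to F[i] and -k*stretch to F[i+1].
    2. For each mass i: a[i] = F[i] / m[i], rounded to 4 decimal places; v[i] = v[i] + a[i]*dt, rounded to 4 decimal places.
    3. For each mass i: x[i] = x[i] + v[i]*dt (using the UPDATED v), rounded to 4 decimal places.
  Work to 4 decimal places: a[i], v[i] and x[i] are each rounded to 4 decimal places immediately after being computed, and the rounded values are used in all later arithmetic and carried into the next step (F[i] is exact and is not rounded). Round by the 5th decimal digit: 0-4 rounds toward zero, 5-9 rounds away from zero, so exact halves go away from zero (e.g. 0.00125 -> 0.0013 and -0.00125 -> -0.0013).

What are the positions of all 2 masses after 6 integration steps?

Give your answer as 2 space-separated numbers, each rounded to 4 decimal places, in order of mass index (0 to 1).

Step 0: x=[6.0000 8.0000] v=[0.0000 0.0000]
Step 1: x=[5.5000 8.5000] v=[-1.0000 1.0000]
Step 2: x=[4.7500 9.2500] v=[-1.5000 1.5000]
Step 3: x=[4.1250 9.8750] v=[-1.2500 1.2500]
Step 4: x=[3.9375 10.0625] v=[-0.3750 0.3750]
Step 5: x=[4.2813 9.7188] v=[0.6875 -0.6875]
Step 6: x=[4.9845 9.0157] v=[1.4063 -1.4063]

Answer: 4.9845 9.0157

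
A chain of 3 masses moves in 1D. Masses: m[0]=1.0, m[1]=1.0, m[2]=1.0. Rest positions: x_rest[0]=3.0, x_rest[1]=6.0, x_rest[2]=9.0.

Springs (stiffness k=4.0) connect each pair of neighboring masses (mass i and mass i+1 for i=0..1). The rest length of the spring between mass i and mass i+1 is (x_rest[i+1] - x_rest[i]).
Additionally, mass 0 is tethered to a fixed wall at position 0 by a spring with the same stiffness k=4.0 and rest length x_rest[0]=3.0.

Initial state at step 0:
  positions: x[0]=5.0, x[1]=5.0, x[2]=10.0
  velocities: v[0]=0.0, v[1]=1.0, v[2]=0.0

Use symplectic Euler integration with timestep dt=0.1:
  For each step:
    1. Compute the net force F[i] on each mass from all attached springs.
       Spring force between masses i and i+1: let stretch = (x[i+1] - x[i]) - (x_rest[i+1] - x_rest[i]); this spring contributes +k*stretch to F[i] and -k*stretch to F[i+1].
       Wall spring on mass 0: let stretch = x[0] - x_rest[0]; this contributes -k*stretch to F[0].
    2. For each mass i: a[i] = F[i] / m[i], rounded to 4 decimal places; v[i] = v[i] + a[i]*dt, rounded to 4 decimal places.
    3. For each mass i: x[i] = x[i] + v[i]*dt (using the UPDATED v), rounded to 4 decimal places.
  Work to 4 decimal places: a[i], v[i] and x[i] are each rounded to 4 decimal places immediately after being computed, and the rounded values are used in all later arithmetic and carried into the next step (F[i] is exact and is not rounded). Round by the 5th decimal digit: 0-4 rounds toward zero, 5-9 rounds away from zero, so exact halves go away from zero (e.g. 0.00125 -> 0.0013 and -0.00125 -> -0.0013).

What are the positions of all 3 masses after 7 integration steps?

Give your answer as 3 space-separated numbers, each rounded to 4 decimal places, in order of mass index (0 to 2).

Answer: 2.0060 8.2113 9.0506

Derivation:
Step 0: x=[5.0000 5.0000 10.0000] v=[0.0000 1.0000 0.0000]
Step 1: x=[4.8000 5.3000 9.9200] v=[-2.0000 3.0000 -0.8000]
Step 2: x=[4.4280 5.7648 9.7752] v=[-3.7200 4.6480 -1.4480]
Step 3: x=[3.9324 6.3365 9.5900] v=[-4.9565 5.7174 -1.8522]
Step 4: x=[3.3756 6.9422 9.3946] v=[-5.5678 6.0572 -1.9536]
Step 5: x=[2.8265 7.5034 9.2211] v=[-5.4914 5.6115 -1.7346]
Step 6: x=[2.3514 7.9462 9.0989] v=[-4.7512 4.4278 -1.2217]
Step 7: x=[2.0060 8.2113 9.0506] v=[-3.4538 2.6510 -0.4828]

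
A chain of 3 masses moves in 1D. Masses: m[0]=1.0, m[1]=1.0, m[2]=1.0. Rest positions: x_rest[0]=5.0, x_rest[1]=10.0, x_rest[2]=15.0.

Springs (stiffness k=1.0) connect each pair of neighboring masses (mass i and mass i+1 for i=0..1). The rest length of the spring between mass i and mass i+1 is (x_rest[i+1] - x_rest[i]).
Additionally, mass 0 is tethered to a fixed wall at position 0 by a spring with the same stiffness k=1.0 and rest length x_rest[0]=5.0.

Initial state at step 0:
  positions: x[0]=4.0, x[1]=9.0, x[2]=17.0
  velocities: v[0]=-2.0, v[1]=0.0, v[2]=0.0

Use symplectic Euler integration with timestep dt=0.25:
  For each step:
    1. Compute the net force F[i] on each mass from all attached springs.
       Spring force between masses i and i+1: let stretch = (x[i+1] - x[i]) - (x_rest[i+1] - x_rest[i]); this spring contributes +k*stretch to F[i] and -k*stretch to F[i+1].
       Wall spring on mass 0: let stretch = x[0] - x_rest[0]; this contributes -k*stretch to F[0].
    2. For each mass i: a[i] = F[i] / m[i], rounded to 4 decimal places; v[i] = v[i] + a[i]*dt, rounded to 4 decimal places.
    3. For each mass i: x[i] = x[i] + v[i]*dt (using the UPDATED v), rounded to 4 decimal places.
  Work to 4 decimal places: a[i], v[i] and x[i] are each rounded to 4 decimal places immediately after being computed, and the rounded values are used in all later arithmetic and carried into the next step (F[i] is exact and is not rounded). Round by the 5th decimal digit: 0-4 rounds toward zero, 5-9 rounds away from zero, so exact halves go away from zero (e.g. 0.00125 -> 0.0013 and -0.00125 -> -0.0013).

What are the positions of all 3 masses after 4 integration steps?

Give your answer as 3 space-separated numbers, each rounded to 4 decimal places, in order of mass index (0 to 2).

Step 0: x=[4.0000 9.0000 17.0000] v=[-2.0000 0.0000 0.0000]
Step 1: x=[3.5625 9.1875 16.8125] v=[-1.7500 0.7500 -0.7500]
Step 2: x=[3.2539 9.5000 16.4609] v=[-1.2344 1.2500 -1.4063]
Step 3: x=[3.1323 9.8572 15.9868] v=[-0.4864 1.4287 -1.8965]
Step 4: x=[3.2353 10.1772 15.4421] v=[0.4118 1.2799 -2.1789]

Answer: 3.2353 10.1772 15.4421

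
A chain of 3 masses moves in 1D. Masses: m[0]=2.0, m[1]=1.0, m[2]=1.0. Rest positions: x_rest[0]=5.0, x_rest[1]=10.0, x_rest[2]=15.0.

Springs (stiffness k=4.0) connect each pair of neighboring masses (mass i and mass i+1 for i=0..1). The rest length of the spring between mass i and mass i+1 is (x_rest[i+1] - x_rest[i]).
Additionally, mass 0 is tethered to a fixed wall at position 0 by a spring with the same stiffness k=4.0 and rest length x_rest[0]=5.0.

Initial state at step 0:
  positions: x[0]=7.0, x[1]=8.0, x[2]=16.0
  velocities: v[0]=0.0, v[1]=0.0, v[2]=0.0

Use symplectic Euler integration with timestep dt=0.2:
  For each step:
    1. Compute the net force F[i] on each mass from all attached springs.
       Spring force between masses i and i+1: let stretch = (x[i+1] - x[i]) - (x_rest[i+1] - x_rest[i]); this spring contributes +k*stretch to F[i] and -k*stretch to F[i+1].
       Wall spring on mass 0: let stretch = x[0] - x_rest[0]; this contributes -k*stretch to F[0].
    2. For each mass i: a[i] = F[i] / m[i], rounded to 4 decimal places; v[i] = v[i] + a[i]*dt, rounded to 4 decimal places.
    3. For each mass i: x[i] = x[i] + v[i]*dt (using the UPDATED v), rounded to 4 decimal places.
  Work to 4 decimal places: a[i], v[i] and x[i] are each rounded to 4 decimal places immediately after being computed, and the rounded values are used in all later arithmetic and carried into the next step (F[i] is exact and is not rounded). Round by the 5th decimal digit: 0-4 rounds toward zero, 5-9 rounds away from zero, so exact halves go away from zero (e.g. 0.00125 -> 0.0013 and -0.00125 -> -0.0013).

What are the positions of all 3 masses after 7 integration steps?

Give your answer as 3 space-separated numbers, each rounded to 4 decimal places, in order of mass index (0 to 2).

Answer: 4.3847 9.0480 16.8088

Derivation:
Step 0: x=[7.0000 8.0000 16.0000] v=[0.0000 0.0000 0.0000]
Step 1: x=[6.5200 9.1200 15.5200] v=[-2.4000 5.6000 -2.4000]
Step 2: x=[5.7264 10.8480 14.8160] v=[-3.9680 8.6400 -3.5200]
Step 3: x=[4.8844 12.3914 14.2771] v=[-4.2099 7.7171 -2.6944]
Step 4: x=[4.2522 13.0354 14.2365] v=[-3.1609 3.2201 -0.2030]
Step 5: x=[3.9825 12.4663 14.8037] v=[-1.3485 -2.8456 2.8361]
Step 6: x=[4.0729 10.9138 15.7969] v=[0.4520 -7.7627 4.9662]
Step 7: x=[4.3847 9.0480 16.8088] v=[1.5592 -9.3289 5.0597]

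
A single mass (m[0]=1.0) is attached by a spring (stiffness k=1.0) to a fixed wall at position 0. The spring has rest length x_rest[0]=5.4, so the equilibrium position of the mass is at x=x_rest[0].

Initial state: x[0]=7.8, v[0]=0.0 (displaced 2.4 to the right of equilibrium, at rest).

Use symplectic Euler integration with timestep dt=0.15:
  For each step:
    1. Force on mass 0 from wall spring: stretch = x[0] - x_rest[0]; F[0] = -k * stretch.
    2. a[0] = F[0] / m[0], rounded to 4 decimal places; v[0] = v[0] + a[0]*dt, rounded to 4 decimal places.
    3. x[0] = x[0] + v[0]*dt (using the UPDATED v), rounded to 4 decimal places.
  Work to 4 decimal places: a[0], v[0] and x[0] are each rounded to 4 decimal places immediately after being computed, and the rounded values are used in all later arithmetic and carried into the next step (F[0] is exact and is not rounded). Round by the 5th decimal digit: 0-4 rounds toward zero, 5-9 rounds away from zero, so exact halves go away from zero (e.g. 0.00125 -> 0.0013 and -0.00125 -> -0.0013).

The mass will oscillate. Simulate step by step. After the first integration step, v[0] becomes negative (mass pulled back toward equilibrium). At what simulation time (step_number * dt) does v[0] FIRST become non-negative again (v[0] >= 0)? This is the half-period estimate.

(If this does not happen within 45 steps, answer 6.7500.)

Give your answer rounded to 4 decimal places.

Answer: 3.1500

Derivation:
Step 0: x=[7.8000] v=[0.0000]
Step 1: x=[7.7460] v=[-0.3600]
Step 2: x=[7.6392] v=[-0.7119]
Step 3: x=[7.4820] v=[-1.0478]
Step 4: x=[7.2780] v=[-1.3601]
Step 5: x=[7.0317] v=[-1.6418]
Step 6: x=[6.7487] v=[-1.8866]
Step 7: x=[6.4354] v=[-2.0889]
Step 8: x=[6.0988] v=[-2.2442]
Step 9: x=[5.7465] v=[-2.3490]
Step 10: x=[5.3864] v=[-2.4010]
Step 11: x=[5.0266] v=[-2.3990]
Step 12: x=[4.6752] v=[-2.3430]
Step 13: x=[4.3401] v=[-2.2343]
Step 14: x=[4.0288] v=[-2.0753]
Step 15: x=[3.7484] v=[-1.8696]
Step 16: x=[3.5051] v=[-1.6219]
Step 17: x=[3.3044] v=[-1.3377]
Step 18: x=[3.1509] v=[-1.0234]
Step 19: x=[3.0480] v=[-0.6860]
Step 20: x=[2.9980] v=[-0.3332]
Step 21: x=[3.0021] v=[0.0271]
First v>=0 after going negative at step 21, time=3.1500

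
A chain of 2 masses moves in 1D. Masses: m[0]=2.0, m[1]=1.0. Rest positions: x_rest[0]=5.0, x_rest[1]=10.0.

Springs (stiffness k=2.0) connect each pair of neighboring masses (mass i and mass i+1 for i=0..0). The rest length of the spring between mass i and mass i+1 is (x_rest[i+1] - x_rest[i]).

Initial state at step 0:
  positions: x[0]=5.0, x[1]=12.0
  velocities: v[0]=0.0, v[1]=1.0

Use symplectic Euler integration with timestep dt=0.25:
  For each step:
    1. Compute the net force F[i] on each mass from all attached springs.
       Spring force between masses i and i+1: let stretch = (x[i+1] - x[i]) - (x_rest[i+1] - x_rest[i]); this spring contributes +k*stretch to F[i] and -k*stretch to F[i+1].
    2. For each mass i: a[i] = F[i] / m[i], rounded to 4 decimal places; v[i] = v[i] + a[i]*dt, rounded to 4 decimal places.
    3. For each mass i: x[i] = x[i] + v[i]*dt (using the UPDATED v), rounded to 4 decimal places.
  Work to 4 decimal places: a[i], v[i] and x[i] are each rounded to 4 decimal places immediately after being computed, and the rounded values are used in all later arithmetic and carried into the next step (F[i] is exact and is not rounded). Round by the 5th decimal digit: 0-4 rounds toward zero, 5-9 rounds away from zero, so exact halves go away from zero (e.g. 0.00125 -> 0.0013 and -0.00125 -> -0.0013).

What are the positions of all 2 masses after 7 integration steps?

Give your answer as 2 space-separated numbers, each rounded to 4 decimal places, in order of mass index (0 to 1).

Answer: 6.9101 9.9301

Derivation:
Step 0: x=[5.0000 12.0000] v=[0.0000 1.0000]
Step 1: x=[5.1250 12.0000] v=[0.5000 0.0000]
Step 2: x=[5.3672 11.7656] v=[0.9688 -0.9375]
Step 3: x=[5.6968 11.3564] v=[1.3184 -1.6367]
Step 4: x=[6.0676 10.8648] v=[1.4833 -1.9665]
Step 5: x=[6.4258 10.3985] v=[1.4326 -1.8651]
Step 6: x=[6.7198 10.0606] v=[1.1758 -1.3515]
Step 7: x=[6.9101 9.9301] v=[0.7610 -0.5219]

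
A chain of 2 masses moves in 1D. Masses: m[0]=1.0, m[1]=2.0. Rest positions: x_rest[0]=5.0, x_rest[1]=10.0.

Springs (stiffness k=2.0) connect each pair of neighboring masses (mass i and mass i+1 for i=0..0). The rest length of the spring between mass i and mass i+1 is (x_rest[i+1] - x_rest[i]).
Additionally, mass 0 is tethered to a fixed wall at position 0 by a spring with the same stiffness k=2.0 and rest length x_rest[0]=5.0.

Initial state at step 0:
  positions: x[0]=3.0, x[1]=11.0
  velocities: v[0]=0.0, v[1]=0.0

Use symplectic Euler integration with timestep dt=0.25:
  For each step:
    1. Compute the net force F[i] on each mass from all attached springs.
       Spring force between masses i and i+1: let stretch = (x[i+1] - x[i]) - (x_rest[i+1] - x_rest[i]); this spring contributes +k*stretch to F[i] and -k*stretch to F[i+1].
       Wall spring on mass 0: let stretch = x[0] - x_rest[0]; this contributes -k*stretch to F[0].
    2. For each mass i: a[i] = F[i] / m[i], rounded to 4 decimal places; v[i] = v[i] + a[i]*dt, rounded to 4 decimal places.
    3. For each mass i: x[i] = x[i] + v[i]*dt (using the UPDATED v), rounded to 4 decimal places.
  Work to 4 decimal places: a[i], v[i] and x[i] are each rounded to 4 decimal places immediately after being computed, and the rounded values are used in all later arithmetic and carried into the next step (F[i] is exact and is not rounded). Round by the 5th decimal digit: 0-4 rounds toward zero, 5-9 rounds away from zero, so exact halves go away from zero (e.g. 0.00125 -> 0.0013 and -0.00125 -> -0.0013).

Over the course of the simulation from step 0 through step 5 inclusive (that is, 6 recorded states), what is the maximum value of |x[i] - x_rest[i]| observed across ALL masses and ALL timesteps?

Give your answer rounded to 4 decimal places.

Step 0: x=[3.0000 11.0000] v=[0.0000 0.0000]
Step 1: x=[3.6250 10.8125] v=[2.5000 -0.7500]
Step 2: x=[4.6953 10.4883] v=[4.2813 -1.2969]
Step 3: x=[5.9029 10.1145] v=[4.8302 -1.4952]
Step 4: x=[6.8991 9.7900] v=[3.9846 -1.2981]
Step 5: x=[7.3942 9.5973] v=[1.9805 -0.7708]
Max displacement = 2.3942

Answer: 2.3942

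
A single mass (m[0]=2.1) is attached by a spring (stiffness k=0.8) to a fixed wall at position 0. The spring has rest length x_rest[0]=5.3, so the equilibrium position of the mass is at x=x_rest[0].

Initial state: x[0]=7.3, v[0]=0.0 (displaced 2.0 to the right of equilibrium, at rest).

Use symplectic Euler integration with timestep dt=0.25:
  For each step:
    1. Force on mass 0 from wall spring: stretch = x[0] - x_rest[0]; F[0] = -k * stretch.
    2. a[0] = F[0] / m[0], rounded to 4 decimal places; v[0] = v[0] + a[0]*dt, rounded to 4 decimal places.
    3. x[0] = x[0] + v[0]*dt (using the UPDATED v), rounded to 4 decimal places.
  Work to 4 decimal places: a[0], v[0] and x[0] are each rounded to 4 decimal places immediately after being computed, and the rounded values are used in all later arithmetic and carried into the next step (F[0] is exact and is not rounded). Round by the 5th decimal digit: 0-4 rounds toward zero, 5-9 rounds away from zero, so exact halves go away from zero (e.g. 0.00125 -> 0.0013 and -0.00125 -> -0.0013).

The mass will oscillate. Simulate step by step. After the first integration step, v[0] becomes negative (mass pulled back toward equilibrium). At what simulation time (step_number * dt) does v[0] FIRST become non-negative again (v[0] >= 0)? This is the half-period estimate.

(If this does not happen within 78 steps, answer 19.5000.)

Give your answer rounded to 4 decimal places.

Step 0: x=[7.3000] v=[0.0000]
Step 1: x=[7.2524] v=[-0.1905]
Step 2: x=[7.1583] v=[-0.3765]
Step 3: x=[7.0199] v=[-0.5535]
Step 4: x=[6.8406] v=[-0.7173]
Step 5: x=[6.6246] v=[-0.8640]
Step 6: x=[6.3771] v=[-0.9902]
Step 7: x=[6.1039] v=[-1.0928]
Step 8: x=[5.8116] v=[-1.1694]
Step 9: x=[5.5071] v=[-1.2181]
Step 10: x=[5.1977] v=[-1.2378]
Step 11: x=[4.8907] v=[-1.2281]
Step 12: x=[4.5934] v=[-1.1891]
Step 13: x=[4.3130] v=[-1.1218]
Step 14: x=[4.0561] v=[-1.0278]
Step 15: x=[3.8288] v=[-0.9093]
Step 16: x=[3.6365] v=[-0.7692]
Step 17: x=[3.4838] v=[-0.6108]
Step 18: x=[3.3744] v=[-0.4378]
Step 19: x=[3.3108] v=[-0.2544]
Step 20: x=[3.2946] v=[-0.0650]
Step 21: x=[3.3261] v=[0.1260]
First v>=0 after going negative at step 21, time=5.2500

Answer: 5.2500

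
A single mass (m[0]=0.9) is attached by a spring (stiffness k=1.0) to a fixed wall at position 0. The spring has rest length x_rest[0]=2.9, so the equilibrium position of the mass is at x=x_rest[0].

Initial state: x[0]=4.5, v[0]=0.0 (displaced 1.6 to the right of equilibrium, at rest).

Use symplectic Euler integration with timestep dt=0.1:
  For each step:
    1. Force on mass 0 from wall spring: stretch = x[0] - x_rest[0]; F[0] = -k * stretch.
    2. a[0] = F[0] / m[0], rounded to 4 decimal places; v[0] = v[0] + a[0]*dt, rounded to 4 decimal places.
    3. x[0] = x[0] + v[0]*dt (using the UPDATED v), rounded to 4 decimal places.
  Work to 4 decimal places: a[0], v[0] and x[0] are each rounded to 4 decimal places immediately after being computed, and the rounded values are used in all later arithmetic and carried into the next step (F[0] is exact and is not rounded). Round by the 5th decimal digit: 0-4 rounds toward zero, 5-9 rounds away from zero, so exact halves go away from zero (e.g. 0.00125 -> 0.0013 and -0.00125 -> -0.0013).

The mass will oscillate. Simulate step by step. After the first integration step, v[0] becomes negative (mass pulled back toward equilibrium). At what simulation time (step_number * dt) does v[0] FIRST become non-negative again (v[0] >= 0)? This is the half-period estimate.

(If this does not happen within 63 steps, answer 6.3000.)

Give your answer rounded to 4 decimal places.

Answer: 3.0000

Derivation:
Step 0: x=[4.5000] v=[0.0000]
Step 1: x=[4.4822] v=[-0.1778]
Step 2: x=[4.4468] v=[-0.3536]
Step 3: x=[4.3943] v=[-0.5255]
Step 4: x=[4.3252] v=[-0.6915]
Step 5: x=[4.2402] v=[-0.8499]
Step 6: x=[4.1403] v=[-0.9988]
Step 7: x=[4.0266] v=[-1.1366]
Step 8: x=[3.9004] v=[-1.2618]
Step 9: x=[3.7631] v=[-1.3730]
Step 10: x=[3.6162] v=[-1.4689]
Step 11: x=[3.4614] v=[-1.5485]
Step 12: x=[3.3003] v=[-1.6109]
Step 13: x=[3.1348] v=[-1.6554]
Step 14: x=[2.9667] v=[-1.6815]
Step 15: x=[2.7978] v=[-1.6889]
Step 16: x=[2.6301] v=[-1.6775]
Step 17: x=[2.4654] v=[-1.6475]
Step 18: x=[2.3055] v=[-1.5992]
Step 19: x=[2.1522] v=[-1.5331]
Step 20: x=[2.0072] v=[-1.4500]
Step 21: x=[1.8721] v=[-1.3508]
Step 22: x=[1.7484] v=[-1.2366]
Step 23: x=[1.6375] v=[-1.1086]
Step 24: x=[1.5407] v=[-0.9683]
Step 25: x=[1.4590] v=[-0.8173]
Step 26: x=[1.3933] v=[-0.6572]
Step 27: x=[1.3443] v=[-0.4898]
Step 28: x=[1.3126] v=[-0.3169]
Step 29: x=[1.2986] v=[-0.1405]
Step 30: x=[1.3023] v=[0.0374]
First v>=0 after going negative at step 30, time=3.0000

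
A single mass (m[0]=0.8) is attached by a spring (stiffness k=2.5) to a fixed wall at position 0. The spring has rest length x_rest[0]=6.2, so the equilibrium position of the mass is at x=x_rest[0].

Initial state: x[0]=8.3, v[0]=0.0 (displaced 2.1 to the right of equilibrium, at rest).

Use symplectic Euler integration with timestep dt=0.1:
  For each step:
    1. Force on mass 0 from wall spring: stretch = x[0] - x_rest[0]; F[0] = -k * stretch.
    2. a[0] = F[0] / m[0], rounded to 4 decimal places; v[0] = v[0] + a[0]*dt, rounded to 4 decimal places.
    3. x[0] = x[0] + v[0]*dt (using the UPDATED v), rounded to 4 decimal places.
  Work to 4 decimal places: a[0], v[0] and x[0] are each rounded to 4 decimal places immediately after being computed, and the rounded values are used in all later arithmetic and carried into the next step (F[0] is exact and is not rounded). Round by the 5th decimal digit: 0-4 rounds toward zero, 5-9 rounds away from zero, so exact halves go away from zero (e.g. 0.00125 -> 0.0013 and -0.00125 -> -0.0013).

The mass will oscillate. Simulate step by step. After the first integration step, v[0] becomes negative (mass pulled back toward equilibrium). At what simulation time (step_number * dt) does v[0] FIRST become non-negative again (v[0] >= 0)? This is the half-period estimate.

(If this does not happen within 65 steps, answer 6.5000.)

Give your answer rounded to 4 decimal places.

Step 0: x=[8.3000] v=[0.0000]
Step 1: x=[8.2344] v=[-0.6563]
Step 2: x=[8.1052] v=[-1.2921]
Step 3: x=[7.9165] v=[-1.8875]
Step 4: x=[7.6741] v=[-2.4239]
Step 5: x=[7.3856] v=[-2.8846]
Step 6: x=[7.0601] v=[-3.2551]
Step 7: x=[6.7077] v=[-3.5239]
Step 8: x=[6.3394] v=[-3.6826]
Step 9: x=[5.9668] v=[-3.7262]
Step 10: x=[5.6015] v=[-3.6533]
Step 11: x=[5.2549] v=[-3.4663]
Step 12: x=[4.9378] v=[-3.1710]
Step 13: x=[4.6601] v=[-2.7766]
Step 14: x=[4.4306] v=[-2.2954]
Step 15: x=[4.2564] v=[-1.7425]
Step 16: x=[4.1429] v=[-1.1351]
Step 17: x=[4.0937] v=[-0.4923]
Step 18: x=[4.1103] v=[0.1659]
First v>=0 after going negative at step 18, time=1.8000

Answer: 1.8000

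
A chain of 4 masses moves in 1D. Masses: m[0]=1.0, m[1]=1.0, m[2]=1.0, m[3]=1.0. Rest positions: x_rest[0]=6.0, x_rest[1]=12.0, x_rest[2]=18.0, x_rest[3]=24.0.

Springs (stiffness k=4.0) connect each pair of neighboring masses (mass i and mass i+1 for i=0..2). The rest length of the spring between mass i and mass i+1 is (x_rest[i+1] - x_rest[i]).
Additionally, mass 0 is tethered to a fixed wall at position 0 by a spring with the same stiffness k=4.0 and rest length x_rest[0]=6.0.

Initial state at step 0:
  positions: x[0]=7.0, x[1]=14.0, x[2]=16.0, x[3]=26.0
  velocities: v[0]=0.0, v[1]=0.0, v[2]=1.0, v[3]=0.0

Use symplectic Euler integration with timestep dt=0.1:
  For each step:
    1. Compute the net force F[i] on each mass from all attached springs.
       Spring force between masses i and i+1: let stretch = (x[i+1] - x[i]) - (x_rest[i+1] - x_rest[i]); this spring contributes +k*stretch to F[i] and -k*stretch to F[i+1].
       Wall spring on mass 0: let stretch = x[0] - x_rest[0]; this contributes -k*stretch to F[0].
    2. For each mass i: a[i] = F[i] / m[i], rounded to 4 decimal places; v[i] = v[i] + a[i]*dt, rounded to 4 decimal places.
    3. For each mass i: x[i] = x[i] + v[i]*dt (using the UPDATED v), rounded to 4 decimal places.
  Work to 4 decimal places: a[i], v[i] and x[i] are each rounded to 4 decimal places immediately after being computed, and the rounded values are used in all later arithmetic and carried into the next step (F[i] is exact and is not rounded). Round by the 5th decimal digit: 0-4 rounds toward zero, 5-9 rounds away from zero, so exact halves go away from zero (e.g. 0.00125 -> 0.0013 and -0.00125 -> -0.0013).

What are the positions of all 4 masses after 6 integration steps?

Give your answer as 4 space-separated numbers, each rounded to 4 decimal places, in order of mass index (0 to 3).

Answer: 6.5847 11.5954 20.6903 23.9133

Derivation:
Step 0: x=[7.0000 14.0000 16.0000 26.0000] v=[0.0000 0.0000 1.0000 0.0000]
Step 1: x=[7.0000 13.8000 16.4200 25.8400] v=[0.0000 -2.0000 4.2000 -1.6000]
Step 2: x=[6.9920 13.4328 17.1120 25.5432] v=[-0.0800 -3.6720 6.9200 -2.9680]
Step 3: x=[6.9620 12.9551 17.9941 25.1492] v=[-0.3005 -4.7766 8.8208 -3.9405]
Step 4: x=[6.8932 12.4393 18.9608 24.7090] v=[-0.6881 -5.1582 9.6672 -4.4025]
Step 5: x=[6.7705 11.9625 19.8966 24.2788] v=[-1.2269 -4.7680 9.3579 -4.3018]
Step 6: x=[6.5847 11.5954 20.6903 23.9133] v=[-1.8583 -3.6712 7.9371 -3.6547]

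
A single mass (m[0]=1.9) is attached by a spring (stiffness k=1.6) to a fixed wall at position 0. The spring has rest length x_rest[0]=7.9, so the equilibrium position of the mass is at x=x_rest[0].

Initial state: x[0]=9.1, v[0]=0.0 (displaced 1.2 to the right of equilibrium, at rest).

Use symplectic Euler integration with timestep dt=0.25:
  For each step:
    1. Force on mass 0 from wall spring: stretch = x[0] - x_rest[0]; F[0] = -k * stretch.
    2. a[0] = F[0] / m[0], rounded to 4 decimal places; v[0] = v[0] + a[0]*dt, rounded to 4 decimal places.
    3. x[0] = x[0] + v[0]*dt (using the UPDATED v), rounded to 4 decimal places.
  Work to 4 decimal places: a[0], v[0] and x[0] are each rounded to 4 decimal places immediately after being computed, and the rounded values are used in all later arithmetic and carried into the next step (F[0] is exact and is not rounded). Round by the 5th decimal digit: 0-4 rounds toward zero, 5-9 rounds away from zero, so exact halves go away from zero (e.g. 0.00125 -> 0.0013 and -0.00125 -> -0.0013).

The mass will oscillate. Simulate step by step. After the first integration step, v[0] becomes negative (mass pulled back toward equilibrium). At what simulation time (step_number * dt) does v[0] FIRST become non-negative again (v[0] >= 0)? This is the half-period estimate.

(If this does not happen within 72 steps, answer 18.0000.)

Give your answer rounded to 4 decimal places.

Answer: 3.5000

Derivation:
Step 0: x=[9.1000] v=[0.0000]
Step 1: x=[9.0369] v=[-0.2526]
Step 2: x=[8.9139] v=[-0.4920]
Step 3: x=[8.7375] v=[-0.7055]
Step 4: x=[8.5171] v=[-0.8818]
Step 5: x=[8.2642] v=[-1.0117]
Step 6: x=[7.9921] v=[-1.0884]
Step 7: x=[7.7152] v=[-1.1078]
Step 8: x=[7.4480] v=[-1.0689]
Step 9: x=[7.2046] v=[-0.9738]
Step 10: x=[6.9978] v=[-0.8274]
Step 11: x=[6.8384] v=[-0.6375]
Step 12: x=[6.7349] v=[-0.4140]
Step 13: x=[6.6927] v=[-0.1687]
Step 14: x=[6.7141] v=[0.0855]
First v>=0 after going negative at step 14, time=3.5000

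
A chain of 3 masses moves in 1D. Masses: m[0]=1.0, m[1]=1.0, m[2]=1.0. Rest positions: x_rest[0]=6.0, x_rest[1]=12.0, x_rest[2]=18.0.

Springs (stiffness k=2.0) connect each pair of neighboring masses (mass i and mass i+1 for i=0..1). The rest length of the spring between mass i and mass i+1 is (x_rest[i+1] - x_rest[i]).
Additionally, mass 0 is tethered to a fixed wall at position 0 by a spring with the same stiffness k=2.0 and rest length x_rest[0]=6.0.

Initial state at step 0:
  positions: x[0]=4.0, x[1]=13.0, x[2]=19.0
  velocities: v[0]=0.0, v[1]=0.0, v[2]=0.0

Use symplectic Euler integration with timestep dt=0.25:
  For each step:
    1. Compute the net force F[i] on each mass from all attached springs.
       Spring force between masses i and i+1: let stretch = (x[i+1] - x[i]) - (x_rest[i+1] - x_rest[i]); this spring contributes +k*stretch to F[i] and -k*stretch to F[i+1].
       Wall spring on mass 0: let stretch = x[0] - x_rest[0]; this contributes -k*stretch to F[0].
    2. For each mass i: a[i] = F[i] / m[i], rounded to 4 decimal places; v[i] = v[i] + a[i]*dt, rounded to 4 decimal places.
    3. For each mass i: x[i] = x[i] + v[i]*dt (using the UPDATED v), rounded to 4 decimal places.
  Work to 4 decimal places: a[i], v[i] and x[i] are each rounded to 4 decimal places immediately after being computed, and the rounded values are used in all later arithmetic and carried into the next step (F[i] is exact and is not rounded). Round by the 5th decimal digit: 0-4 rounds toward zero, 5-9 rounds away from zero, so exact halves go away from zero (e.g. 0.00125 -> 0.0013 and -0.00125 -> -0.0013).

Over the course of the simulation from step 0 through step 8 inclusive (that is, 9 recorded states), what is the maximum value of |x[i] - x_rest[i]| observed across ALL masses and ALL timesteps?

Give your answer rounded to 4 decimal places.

Step 0: x=[4.0000 13.0000 19.0000] v=[0.0000 0.0000 0.0000]
Step 1: x=[4.6250 12.6250 19.0000] v=[2.5000 -1.5000 0.0000]
Step 2: x=[5.6719 12.0469 18.9531] v=[4.1875 -2.3125 -0.1875]
Step 3: x=[6.8067 11.5352 18.7930] v=[4.5391 -2.0469 -0.6406]
Step 4: x=[7.6817 11.3396 18.4756] v=[3.5000 -0.7823 -1.2695]
Step 5: x=[8.0537 11.5788 18.0162] v=[1.4881 0.9568 -1.8375]
Step 6: x=[7.8597 12.1821 17.5022] v=[-0.7762 2.4130 -2.0562]
Step 7: x=[7.2235 12.9101 17.0731] v=[-2.5449 2.9119 -1.7163]
Step 8: x=[6.3952 13.4476 16.8737] v=[-3.3134 2.1501 -0.7978]
Max displacement = 2.0537

Answer: 2.0537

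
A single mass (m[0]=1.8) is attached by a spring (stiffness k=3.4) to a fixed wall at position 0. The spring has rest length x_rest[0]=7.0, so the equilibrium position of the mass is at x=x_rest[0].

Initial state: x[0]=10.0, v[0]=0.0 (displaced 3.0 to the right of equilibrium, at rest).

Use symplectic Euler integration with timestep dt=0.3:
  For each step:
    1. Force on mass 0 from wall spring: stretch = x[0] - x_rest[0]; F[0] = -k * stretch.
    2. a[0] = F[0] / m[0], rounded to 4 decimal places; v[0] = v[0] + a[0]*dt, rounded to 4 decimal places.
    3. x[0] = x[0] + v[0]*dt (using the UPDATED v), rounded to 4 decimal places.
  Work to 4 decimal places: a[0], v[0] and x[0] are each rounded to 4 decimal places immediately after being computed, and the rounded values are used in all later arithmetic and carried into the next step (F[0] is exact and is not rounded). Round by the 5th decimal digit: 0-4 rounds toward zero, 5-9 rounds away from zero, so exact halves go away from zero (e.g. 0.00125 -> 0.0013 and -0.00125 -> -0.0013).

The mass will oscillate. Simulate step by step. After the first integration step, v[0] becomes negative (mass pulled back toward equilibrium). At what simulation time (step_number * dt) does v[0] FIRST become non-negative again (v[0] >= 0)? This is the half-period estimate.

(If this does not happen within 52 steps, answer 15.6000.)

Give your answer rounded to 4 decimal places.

Answer: 2.4000

Derivation:
Step 0: x=[10.0000] v=[0.0000]
Step 1: x=[9.4900] v=[-1.7000]
Step 2: x=[8.5567] v=[-3.1110]
Step 3: x=[7.3588] v=[-3.9931]
Step 4: x=[6.0999] v=[-4.1964]
Step 5: x=[4.9940] v=[-3.6863]
Step 6: x=[4.2291] v=[-2.5496]
Step 7: x=[3.9353] v=[-0.9794]
Step 8: x=[4.1625] v=[0.7573]
First v>=0 after going negative at step 8, time=2.4000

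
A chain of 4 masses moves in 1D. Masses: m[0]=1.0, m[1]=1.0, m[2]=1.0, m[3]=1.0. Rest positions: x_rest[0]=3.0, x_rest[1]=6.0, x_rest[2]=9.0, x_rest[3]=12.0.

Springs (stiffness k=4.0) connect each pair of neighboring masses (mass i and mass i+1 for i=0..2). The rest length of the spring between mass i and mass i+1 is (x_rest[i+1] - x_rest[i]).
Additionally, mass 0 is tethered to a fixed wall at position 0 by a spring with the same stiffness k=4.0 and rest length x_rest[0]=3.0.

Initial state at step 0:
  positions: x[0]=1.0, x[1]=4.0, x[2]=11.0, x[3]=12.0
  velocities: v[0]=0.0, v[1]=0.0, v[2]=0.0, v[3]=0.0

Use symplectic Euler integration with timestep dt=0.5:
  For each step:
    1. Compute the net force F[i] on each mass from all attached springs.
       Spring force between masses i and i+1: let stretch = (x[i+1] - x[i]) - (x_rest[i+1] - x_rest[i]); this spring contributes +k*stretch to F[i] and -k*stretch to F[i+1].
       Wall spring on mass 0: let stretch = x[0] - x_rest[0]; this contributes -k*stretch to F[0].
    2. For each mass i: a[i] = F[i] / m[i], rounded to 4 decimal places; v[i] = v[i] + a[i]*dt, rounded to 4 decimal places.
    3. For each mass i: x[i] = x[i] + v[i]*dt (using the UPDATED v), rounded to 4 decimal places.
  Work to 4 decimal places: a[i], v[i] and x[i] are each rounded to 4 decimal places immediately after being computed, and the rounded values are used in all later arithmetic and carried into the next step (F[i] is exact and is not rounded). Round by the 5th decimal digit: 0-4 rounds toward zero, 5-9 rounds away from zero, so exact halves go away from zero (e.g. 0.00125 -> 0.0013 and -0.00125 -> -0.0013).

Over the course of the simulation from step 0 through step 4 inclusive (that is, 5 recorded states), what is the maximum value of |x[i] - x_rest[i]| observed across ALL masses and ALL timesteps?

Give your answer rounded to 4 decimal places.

Step 0: x=[1.0000 4.0000 11.0000 12.0000] v=[0.0000 0.0000 0.0000 0.0000]
Step 1: x=[3.0000 8.0000 5.0000 14.0000] v=[4.0000 8.0000 -12.0000 4.0000]
Step 2: x=[7.0000 4.0000 11.0000 10.0000] v=[8.0000 -8.0000 12.0000 -8.0000]
Step 3: x=[1.0000 10.0000 9.0000 10.0000] v=[-12.0000 12.0000 -4.0000 0.0000]
Step 4: x=[3.0000 6.0000 9.0000 12.0000] v=[4.0000 -8.0000 0.0000 4.0000]
Max displacement = 4.0000

Answer: 4.0000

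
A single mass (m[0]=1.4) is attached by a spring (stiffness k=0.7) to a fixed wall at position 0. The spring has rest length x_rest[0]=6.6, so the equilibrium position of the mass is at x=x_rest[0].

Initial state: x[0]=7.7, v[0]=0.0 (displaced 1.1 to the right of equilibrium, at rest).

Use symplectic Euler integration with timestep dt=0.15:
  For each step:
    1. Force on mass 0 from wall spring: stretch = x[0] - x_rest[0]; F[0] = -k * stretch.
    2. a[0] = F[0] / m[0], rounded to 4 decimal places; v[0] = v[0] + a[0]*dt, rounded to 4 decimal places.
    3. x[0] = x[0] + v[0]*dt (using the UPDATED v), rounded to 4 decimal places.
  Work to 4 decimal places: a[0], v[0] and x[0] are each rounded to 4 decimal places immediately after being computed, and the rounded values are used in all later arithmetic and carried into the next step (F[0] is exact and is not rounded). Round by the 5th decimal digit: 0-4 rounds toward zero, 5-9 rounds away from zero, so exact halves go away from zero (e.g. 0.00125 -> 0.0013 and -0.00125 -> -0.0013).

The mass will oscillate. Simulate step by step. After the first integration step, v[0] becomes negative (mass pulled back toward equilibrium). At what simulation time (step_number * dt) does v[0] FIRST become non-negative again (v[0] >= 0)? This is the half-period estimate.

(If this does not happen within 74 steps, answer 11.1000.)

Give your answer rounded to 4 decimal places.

Answer: 4.5000

Derivation:
Step 0: x=[7.7000] v=[0.0000]
Step 1: x=[7.6876] v=[-0.0825]
Step 2: x=[7.6630] v=[-0.1641]
Step 3: x=[7.6264] v=[-0.2438]
Step 4: x=[7.5783] v=[-0.3208]
Step 5: x=[7.5192] v=[-0.3942]
Step 6: x=[7.4497] v=[-0.4631]
Step 7: x=[7.3707] v=[-0.5268]
Step 8: x=[7.2830] v=[-0.5846]
Step 9: x=[7.1876] v=[-0.6358]
Step 10: x=[7.0856] v=[-0.6799]
Step 11: x=[6.9782] v=[-0.7163]
Step 12: x=[6.8665] v=[-0.7447]
Step 13: x=[6.7518] v=[-0.7647]
Step 14: x=[6.6354] v=[-0.7761]
Step 15: x=[6.5186] v=[-0.7788]
Step 16: x=[6.4027] v=[-0.7727]
Step 17: x=[6.2890] v=[-0.7579]
Step 18: x=[6.1788] v=[-0.7346]
Step 19: x=[6.0734] v=[-0.7030]
Step 20: x=[5.9739] v=[-0.6635]
Step 21: x=[5.8814] v=[-0.6165]
Step 22: x=[5.7970] v=[-0.5626]
Step 23: x=[5.7216] v=[-0.5024]
Step 24: x=[5.6561] v=[-0.4365]
Step 25: x=[5.6012] v=[-0.3657]
Step 26: x=[5.5576] v=[-0.2908]
Step 27: x=[5.5257] v=[-0.2126]
Step 28: x=[5.5059] v=[-0.1320]
Step 29: x=[5.4984] v=[-0.0499]
Step 30: x=[5.5033] v=[0.0327]
First v>=0 after going negative at step 30, time=4.5000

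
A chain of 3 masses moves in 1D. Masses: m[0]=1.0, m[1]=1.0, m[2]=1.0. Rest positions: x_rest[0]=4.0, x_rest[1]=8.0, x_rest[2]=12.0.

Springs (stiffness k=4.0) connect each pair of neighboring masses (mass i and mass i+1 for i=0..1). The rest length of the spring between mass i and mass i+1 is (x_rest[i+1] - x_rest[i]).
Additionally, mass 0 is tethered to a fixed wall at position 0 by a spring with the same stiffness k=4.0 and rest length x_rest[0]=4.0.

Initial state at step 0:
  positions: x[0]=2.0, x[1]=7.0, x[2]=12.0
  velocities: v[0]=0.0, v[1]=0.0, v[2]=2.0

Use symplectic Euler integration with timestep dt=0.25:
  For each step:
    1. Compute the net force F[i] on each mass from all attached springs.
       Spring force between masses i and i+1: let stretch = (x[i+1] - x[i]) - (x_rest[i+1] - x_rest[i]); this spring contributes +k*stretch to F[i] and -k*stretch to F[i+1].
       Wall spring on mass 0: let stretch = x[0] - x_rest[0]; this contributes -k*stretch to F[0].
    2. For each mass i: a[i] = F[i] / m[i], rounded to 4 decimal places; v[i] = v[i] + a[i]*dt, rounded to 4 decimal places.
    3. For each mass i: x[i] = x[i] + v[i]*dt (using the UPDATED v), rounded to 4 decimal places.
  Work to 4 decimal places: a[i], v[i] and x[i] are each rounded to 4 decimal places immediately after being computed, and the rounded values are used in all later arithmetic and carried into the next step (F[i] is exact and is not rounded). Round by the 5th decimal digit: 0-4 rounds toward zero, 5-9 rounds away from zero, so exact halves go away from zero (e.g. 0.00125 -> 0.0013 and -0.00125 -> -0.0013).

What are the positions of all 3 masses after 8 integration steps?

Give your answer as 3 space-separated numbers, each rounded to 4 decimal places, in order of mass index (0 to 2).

Answer: 4.2723 8.7896 13.9985

Derivation:
Step 0: x=[2.0000 7.0000 12.0000] v=[0.0000 0.0000 2.0000]
Step 1: x=[2.7500 7.0000 12.2500] v=[3.0000 0.0000 1.0000]
Step 2: x=[3.8750 7.2500 12.1875] v=[4.5000 1.0000 -0.2500]
Step 3: x=[4.8750 7.8906 11.8906] v=[4.0000 2.5625 -1.1875]
Step 4: x=[5.4102 8.7773 11.5937] v=[2.1406 3.5469 -1.1875]
Step 5: x=[5.4346 9.5264 11.5927] v=[0.0975 2.9962 -0.0039]
Step 6: x=[5.1233 9.7691 12.0752] v=[-1.2453 0.9707 1.9298]
Step 7: x=[4.6926 9.4269 12.9811] v=[-1.7228 -1.3690 3.6237]
Step 8: x=[4.2723 8.7896 13.9985] v=[-1.6811 -2.5491 4.0695]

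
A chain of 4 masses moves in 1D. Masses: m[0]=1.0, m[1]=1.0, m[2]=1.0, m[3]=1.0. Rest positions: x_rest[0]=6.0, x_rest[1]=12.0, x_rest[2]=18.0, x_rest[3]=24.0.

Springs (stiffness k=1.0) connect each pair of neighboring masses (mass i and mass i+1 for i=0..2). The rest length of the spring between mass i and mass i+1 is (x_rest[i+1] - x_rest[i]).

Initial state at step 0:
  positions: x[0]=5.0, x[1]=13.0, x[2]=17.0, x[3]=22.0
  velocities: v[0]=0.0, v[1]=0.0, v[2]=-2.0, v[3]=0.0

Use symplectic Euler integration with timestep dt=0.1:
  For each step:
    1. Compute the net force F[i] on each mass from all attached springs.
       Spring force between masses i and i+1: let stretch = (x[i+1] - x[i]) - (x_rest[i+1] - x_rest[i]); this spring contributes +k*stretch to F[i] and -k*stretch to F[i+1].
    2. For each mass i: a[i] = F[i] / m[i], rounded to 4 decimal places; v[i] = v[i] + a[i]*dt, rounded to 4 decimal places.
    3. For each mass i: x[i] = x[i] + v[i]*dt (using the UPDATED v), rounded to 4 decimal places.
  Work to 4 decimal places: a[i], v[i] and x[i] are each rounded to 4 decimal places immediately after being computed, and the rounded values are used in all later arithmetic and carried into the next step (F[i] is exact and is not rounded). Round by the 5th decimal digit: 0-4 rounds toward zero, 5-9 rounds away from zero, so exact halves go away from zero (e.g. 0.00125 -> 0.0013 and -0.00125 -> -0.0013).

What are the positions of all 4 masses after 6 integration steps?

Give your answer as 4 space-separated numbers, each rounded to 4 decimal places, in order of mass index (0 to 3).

Step 0: x=[5.0000 13.0000 17.0000 22.0000] v=[0.0000 0.0000 -2.0000 0.0000]
Step 1: x=[5.0200 12.9600 16.8100 22.0100] v=[0.2000 -0.4000 -1.9000 0.1000]
Step 2: x=[5.0594 12.8791 16.6335 22.0280] v=[0.3940 -0.8090 -1.7650 0.1800]
Step 3: x=[5.1170 12.7576 16.4734 22.0521] v=[0.5760 -1.2155 -1.6010 0.2406]
Step 4: x=[5.1910 12.5968 16.3319 22.0804] v=[0.7401 -1.6080 -1.4147 0.2827]
Step 5: x=[5.2791 12.3993 16.2106 22.1112] v=[0.8807 -1.9751 -1.2134 0.3079]
Step 6: x=[5.3784 12.1687 16.1102 22.1430] v=[0.9927 -2.3060 -1.0045 0.3178]

Answer: 5.3784 12.1687 16.1102 22.1430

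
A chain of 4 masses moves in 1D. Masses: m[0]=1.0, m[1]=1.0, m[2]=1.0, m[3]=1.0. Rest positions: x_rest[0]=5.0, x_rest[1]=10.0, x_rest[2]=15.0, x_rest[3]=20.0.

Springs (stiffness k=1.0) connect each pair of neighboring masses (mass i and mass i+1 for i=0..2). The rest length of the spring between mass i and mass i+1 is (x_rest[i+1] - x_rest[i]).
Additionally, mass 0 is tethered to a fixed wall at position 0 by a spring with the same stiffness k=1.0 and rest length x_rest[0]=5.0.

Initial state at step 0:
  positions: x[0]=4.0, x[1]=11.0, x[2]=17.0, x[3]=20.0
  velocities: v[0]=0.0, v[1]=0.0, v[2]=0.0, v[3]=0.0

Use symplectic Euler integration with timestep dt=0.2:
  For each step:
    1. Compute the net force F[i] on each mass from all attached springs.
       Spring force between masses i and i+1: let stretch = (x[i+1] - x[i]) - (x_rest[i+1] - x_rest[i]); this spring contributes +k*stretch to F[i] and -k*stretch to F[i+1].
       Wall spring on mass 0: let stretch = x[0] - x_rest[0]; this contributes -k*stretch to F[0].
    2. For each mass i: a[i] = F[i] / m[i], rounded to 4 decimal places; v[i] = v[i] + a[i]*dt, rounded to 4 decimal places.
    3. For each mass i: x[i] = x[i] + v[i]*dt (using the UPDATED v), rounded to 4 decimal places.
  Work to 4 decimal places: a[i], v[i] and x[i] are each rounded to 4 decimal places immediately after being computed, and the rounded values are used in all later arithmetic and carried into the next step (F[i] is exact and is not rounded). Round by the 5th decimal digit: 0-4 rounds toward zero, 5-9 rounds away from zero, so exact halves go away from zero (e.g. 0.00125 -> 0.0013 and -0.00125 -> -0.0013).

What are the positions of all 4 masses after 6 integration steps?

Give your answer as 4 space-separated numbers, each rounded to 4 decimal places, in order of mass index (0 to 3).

Answer: 5.8179 10.3633 15.1773 21.1812

Derivation:
Step 0: x=[4.0000 11.0000 17.0000 20.0000] v=[0.0000 0.0000 0.0000 0.0000]
Step 1: x=[4.1200 10.9600 16.8800 20.0800] v=[0.6000 -0.2000 -0.6000 0.4000]
Step 2: x=[4.3488 10.8832 16.6512 20.2320] v=[1.1440 -0.3840 -1.1440 0.7600]
Step 3: x=[4.6650 10.7757 16.3349 20.4408] v=[1.5811 -0.5373 -1.5814 1.0438]
Step 4: x=[5.0390 10.6462 15.9605 20.6853] v=[1.8702 -0.6476 -1.8721 1.2226]
Step 5: x=[5.4358 10.5050 15.5625 20.9408] v=[1.9838 -0.7062 -1.9900 1.2776]
Step 6: x=[5.8179 10.3633 15.1773 21.1812] v=[1.9105 -0.7085 -1.9258 1.2019]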